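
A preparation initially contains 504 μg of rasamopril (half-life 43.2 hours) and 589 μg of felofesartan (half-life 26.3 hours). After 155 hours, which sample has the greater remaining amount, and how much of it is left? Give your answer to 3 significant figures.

rasamopril, 41.9 μg

rasamopril: 504 × (1/2)^3.588 ≈ 41.913 μg.
felofesartan: 589 × (1/2)^5.8935 ≈ 9.908 μg.
Rasamopril has more remaining, at ≈ 41.913 μg.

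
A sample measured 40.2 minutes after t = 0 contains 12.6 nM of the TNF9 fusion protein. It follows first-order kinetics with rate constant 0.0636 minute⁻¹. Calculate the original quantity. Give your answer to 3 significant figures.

162 nM

t½ = ln 2 / k = 0.69315 / 0.0636 ≈ 10.899 minutes.
Number of half-lives elapsed: n = 40.2/10.899 ≈ 3.6886.
A₀ = A × 2^n = 12.6 × 2^3.6886 = 12.6 × 12.893 ≈ 162.46 nM.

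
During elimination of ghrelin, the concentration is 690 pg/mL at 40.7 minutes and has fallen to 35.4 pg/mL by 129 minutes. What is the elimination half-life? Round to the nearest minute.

Over Δt = 129 − 40.7 = 88.3 minutes, the level fell by a factor of 690/35.4 ≈ 19.492.
n = log₂(19.492) ≈ 4.2848 half-lives, so t½ = 88.3/4.2848 ≈ 20.608 minutes.

21 minutes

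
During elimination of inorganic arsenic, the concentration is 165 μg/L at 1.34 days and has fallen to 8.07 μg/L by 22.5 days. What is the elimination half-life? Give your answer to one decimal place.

4.9 days

Over Δt = 22.5 − 1.34 = 21.16 days, the level fell by a factor of 165/8.07 ≈ 20.446.
n = log₂(20.446) ≈ 4.3538 half-lives, so t½ = 21.16/4.3538 ≈ 4.8602 days.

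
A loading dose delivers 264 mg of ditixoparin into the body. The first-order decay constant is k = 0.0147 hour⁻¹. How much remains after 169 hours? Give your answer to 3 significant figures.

22.0 mg

t½ = ln 2 / k = 0.69315 / 0.0147 ≈ 47.153 hours.
Number of half-lives: n = 169/47.153 ≈ 3.5841.
Remaining = 264 × (1/2)^3.5841 = 264 × 0.083384 ≈ 22.013 mg.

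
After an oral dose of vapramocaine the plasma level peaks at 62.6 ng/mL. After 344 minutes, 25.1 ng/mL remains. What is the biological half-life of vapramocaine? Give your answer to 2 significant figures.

260 minutes

A/A₀ = 25.1/62.6 ≈ 0.40096.
n = log₂(2.494) ≈ 1.3185 half-lives elapsed in 344 minutes.
t½ = 344/1.3185 ≈ 260.91 minutes.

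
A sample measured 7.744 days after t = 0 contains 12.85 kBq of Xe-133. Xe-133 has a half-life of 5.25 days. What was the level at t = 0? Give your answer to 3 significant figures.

Number of half-lives elapsed: n = 7.744/5.25 ≈ 1.475.
A₀ = A × 2^n = 12.85 × 2^1.475 = 12.85 × 2.7799 ≈ 35.722 kBq.

35.7 kBq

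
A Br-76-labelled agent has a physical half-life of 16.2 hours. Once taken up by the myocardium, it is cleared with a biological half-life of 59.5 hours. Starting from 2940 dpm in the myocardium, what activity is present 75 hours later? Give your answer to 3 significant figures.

1/t_eff = 1/t_phys + 1/t_biol = 1/16.2 + 1/59.5 = 0.078535 per hour.
t_eff = 16.2 × 59.5 / (16.2 + 59.5) ≈ 12.733 hours.
Remaining = 2940 × (1/2)^(75/12.733) = 2940 × (1/2)^5.8901 ≈ 49.572 dpm.

49.6 dpm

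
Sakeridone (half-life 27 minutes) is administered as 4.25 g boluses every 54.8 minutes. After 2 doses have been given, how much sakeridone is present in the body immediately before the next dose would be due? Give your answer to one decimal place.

1.3 g

The 2 doses were given 109.6, 54.8 minutes ago.
Total = 4.25·(1/2)^(109.6/27) + 4.25·(1/2)^(54.8/27)
      = 0.25494 + 1.0409 ≈ 1.2958 g.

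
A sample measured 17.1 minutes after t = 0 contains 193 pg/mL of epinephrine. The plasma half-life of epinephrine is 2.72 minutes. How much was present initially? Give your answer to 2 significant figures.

15000 pg/mL

Number of half-lives elapsed: n = 17.1/2.72 ≈ 6.2868.
A₀ = A × 2^n = 193 × 2^6.2868 = 193 × 78.074 ≈ 15068 pg/mL.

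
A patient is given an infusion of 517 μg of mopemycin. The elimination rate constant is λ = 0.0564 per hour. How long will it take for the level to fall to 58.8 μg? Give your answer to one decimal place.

38.5 hours

t½ = ln 2 / λ = 0.69315 / 0.0564 ≈ 12.29 hours.
Fraction remaining = 58.8/517 ≈ 0.11373.
n = log₂(517/58.8) = ln(8.7925)/ln 2 ≈ 3.1363 half-lives.
t = n × t½ = 3.1363 × 12.29 ≈ 38.544 hours.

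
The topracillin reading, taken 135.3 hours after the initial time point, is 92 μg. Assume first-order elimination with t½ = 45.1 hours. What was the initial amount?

736 μg

Number of half-lives elapsed: n = 135.3/45.1 ≈ 3.
A₀ = A × 2^n = 92 × 2^3 = 92 × 8 ≈ 736 μg.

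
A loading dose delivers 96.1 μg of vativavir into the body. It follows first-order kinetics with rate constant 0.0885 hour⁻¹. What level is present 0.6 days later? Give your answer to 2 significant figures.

t½ = ln 2 / k = 0.69315 / 0.0885 ≈ 7.8322 hours.
Convert the elapsed time: 0.6 days = 14.4 hours.
Number of half-lives: n = 14.4/7.8322 ≈ 1.8386.
Remaining = 96.1 × (1/2)^1.8386 = 96.1 × 0.2796 ≈ 26.869 μg.

27 μg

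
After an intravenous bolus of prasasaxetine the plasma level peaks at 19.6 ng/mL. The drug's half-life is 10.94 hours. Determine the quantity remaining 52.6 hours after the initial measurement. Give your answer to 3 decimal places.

0.700 ng/mL

Number of half-lives: n = 52.6/10.94 ≈ 4.808.
Remaining = 19.6 × (1/2)^4.808 = 19.6 × 0.035697 ≈ 0.69967 ng/mL.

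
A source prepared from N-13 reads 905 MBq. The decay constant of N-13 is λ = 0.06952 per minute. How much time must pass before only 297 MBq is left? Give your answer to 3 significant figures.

t½ = ln 2 / λ = 0.69315 / 0.06952 ≈ 9.9705 minutes.
Fraction remaining = 297/905 ≈ 0.32818.
n = log₂(905/297) = ln(3.0471)/ln 2 ≈ 1.6075 half-lives.
t = n × t½ = 1.6075 × 9.9705 ≈ 16.027 minutes.

16.0 minutes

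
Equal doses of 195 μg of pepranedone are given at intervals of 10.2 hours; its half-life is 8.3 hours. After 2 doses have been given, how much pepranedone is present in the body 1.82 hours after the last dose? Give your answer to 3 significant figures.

239 μg

The 2 doses were given 12.02, 1.82 hours ago.
Total = 195·(1/2)^(12.02/8.3) + 195·(1/2)^(1.82/8.3)
      = 71.464 + 167.5 ≈ 238.97 μg.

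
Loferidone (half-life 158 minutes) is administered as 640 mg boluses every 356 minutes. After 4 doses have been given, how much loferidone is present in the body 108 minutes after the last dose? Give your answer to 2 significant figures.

500 mg

The 4 doses were given 1176, 820, 464, 108 minutes ago.
Total = 640·(1/2)^(1176/158) + 640·(1/2)^(820/158) + 640·(1/2)^(464/158) + 640·(1/2)^(108/158)
      = 3.6779 + 17.534 + 83.588 + 398.49 ≈ 503.28 mg.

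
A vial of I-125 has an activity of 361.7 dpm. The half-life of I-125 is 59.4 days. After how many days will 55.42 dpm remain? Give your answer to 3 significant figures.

Fraction remaining = 55.42/361.7 ≈ 0.15322.
n = log₂(361.7/55.42) = ln(6.5265)/ln 2 ≈ 2.7063 half-lives.
t = n × t½ = 2.7063 × 59.4 ≈ 160.76 days.

161 days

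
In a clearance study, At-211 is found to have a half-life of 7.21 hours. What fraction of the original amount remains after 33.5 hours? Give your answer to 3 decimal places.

0.040

n = 33.5/7.21 ≈ 4.6463 half-lives.
Fraction remaining = (1/2)^4.6463 ≈ 0.039932.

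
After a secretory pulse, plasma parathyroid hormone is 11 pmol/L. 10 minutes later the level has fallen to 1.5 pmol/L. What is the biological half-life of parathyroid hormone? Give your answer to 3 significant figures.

3.48 minutes

A/A₀ = 1.5/11 ≈ 0.13636.
n = log₂(7.3333) ≈ 2.8745 half-lives elapsed in 10 minutes.
t½ = 10/2.8745 ≈ 3.4789 minutes.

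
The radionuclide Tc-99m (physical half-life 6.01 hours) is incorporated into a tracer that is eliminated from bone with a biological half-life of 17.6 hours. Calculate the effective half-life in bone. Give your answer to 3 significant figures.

1/t_eff = 1/t_phys + 1/t_biol = 1/6.01 + 1/17.6 = 0.22321 per hour.
t_eff = 6.01 × 17.6 / (6.01 + 17.6) ≈ 4.4801 hours.

4.48 hours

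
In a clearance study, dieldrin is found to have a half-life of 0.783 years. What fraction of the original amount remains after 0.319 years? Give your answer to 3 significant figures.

n = 0.319/0.783 ≈ 0.40741 half-lives.
Fraction remaining = (1/2)^0.40741 ≈ 0.75398.

0.754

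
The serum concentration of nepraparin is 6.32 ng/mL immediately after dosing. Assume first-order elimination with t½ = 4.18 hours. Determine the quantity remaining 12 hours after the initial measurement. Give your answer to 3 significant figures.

Number of half-lives: n = 12/4.18 ≈ 2.8708.
Remaining = 6.32 × (1/2)^2.8708 = 6.32 × 0.13671 ≈ 0.864 ng/mL.

0.864 ng/mL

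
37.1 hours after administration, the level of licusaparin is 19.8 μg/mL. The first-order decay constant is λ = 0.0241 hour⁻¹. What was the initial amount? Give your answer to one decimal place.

48.4 μg/mL

t½ = ln 2 / λ = 0.69315 / 0.0241 ≈ 28.761 hours.
Number of half-lives elapsed: n = 37.1/28.761 ≈ 1.2899.
A₀ = A × 2^n = 19.8 × 2^1.2899 = 19.8 × 2.4452 ≈ 48.414 μg/mL.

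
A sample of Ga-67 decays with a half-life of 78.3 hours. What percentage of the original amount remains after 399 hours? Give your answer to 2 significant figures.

n = 399/78.3 ≈ 5.0958 half-lives.
Fraction remaining = (1/2)^5.0958 ≈ 0.029243, i.e. 2.9243%.

2.9%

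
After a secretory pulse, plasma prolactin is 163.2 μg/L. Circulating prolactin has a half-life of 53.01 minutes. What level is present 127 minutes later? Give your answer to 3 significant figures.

31.0 μg/L

Number of half-lives: n = 127/53.01 ≈ 2.3958.
Remaining = 163.2 × (1/2)^2.3958 = 163.2 × 0.19002 ≈ 31.011 μg/L.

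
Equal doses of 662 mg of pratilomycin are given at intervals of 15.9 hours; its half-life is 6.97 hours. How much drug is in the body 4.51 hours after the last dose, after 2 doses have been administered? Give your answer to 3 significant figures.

510 mg

The 2 doses were given 20.41, 4.51 hours ago.
Total = 662·(1/2)^(20.41/6.97) + 662·(1/2)^(4.51/6.97)
      = 86.969 + 422.74 ≈ 509.71 mg.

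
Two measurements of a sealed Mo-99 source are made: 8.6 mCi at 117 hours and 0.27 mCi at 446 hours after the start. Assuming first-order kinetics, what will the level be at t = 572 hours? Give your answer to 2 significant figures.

0.072 mCi

Over Δt = 446 − 117 = 329 hours, the level fell by a factor of 8.6/0.27 ≈ 31.852.
n = log₂(31.852) ≈ 4.9933 half-lives, so t½ = 329/4.9933 ≈ 65.888 hours.
From t = 446 to t = 572: 0.27 × (1/2)^((572−446)/65.888) ≈ 0.071729 mCi.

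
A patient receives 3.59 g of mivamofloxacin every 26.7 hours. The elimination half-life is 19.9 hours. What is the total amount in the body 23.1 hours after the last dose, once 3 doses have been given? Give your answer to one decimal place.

2.5 g

The 3 doses were given 76.5, 49.8, 23.1 hours ago.
Total = 3.59·(1/2)^(76.5/19.9) + 3.59·(1/2)^(49.8/19.9) + 3.59·(1/2)^(23.1/19.9)
      = 0.24996 + 0.63352 + 1.6057 ≈ 2.4892 g.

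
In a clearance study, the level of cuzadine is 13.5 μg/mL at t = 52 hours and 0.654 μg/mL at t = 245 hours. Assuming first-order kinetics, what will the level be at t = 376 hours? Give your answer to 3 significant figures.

0.0838 μg/mL

Over Δt = 245 − 52 = 193 hours, the level fell by a factor of 13.5/0.654 ≈ 20.642.
n = log₂(20.642) ≈ 4.3675 half-lives, so t½ = 193/4.3675 ≈ 44.19 hours.
From t = 245 to t = 376: 0.654 × (1/2)^((376−245)/44.19) ≈ 0.083787 μg/mL.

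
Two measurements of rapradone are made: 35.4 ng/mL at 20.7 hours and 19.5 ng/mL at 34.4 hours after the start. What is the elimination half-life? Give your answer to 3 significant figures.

15.9 hours

Over Δt = 34.4 − 20.7 = 13.7 hours, the level fell by a factor of 35.4/19.5 ≈ 1.8154.
n = log₂(1.8154) ≈ 0.86028 half-lives, so t½ = 13.7/0.86028 ≈ 15.925 hours.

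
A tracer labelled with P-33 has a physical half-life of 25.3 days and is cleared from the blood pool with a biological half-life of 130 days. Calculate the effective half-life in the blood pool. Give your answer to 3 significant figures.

21.2 days

1/t_eff = 1/t_phys + 1/t_biol = 1/25.3 + 1/130 = 0.047218 per day.
t_eff = 25.3 × 130 / (25.3 + 130) ≈ 21.178 days.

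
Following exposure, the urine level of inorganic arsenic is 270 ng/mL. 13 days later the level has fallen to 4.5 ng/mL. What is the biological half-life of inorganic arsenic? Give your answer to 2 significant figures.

A/A₀ = 4.5/270 ≈ 0.016667.
n = log₂(60) ≈ 5.9069 half-lives elapsed in 13 days.
t½ = 13/5.9069 ≈ 2.2008 days.

2.2 days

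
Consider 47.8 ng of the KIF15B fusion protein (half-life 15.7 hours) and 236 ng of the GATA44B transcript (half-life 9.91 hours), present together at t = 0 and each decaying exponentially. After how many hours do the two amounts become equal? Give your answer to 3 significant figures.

Set 47.8·(1/2)^(t/15.7) = 236·(1/2)^(t/9.91).
Taking log₂: log₂(47.8/236) = t·(1/15.7 − 1/9.91).
log₂(0.20254) = -2.3037; 1/15.7 − 1/9.91 = -0.037214.
t = -2.3037 / -0.037214 ≈ 61.904 hours.

61.9 hours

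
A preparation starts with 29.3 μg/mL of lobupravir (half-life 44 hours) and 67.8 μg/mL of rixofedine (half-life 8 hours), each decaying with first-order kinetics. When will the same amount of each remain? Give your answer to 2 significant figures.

Set 29.3·(1/2)^(t/44) = 67.8·(1/2)^(t/8).
Taking log₂: log₂(29.3/67.8) = t·(1/44 − 1/8).
log₂(0.43215) = -1.2104; 1/44 − 1/8 = -0.10227.
t = -1.2104 / -0.10227 ≈ 11.835 hours.

12 hours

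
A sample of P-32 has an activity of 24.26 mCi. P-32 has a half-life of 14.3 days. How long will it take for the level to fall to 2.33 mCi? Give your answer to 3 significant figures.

48.3 days

Fraction remaining = 2.33/24.26 ≈ 0.096043.
n = log₂(24.26/2.33) = ln(10.412)/ln 2 ≈ 3.3802 half-lives.
t = n × t½ = 3.3802 × 14.3 ≈ 48.337 days.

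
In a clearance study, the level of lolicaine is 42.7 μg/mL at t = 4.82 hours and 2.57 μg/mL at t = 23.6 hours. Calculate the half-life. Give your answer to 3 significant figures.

4.63 hours

Over Δt = 23.6 − 4.82 = 18.78 hours, the level fell by a factor of 42.7/2.57 ≈ 16.615.
n = log₂(16.615) ≈ 4.0544 half-lives, so t½ = 18.78/4.0544 ≈ 4.632 hours.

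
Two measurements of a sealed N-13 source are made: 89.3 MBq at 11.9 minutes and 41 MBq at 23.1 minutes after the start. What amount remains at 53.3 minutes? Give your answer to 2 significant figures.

5.0 MBq

Over Δt = 23.1 − 11.9 = 11.2 minutes, the level fell by a factor of 89.3/41 ≈ 2.178.
n = log₂(2.178) ≈ 1.123 half-lives, so t½ = 11.2/1.123 ≈ 9.973 minutes.
From t = 23.1 to t = 53.3: 41 × (1/2)^((53.3−23.1)/9.973) ≈ 5.0258 MBq.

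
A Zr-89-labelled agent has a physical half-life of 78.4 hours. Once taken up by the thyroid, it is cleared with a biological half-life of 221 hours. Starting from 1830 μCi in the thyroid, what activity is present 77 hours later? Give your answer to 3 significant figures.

728 μCi

1/t_eff = 1/t_phys + 1/t_biol = 1/78.4 + 1/221 = 0.01728 per hour.
t_eff = 78.4 × 221 / (78.4 + 221) ≈ 57.87 hours.
Remaining = 1830 × (1/2)^(77/57.87) = 1830 × (1/2)^1.3306 ≈ 727.63 μCi.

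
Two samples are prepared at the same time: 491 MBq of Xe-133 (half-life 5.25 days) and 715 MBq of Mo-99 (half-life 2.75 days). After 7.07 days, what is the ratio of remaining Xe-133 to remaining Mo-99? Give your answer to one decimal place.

Xe-133: 491 × (1/2)^(7.07/5.25) = 491 × (1/2)^1.3467 ≈ 193.06 MBq.
Mo-99: 715 × (1/2)^(7.07/2.75) = 715 × (1/2)^2.5709 ≈ 120.33 MBq.
Ratio ≈ 193.06 / 120.33 ≈ 1.6044.

1.6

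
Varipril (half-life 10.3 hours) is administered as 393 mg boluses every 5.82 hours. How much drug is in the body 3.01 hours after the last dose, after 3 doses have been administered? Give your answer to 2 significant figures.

680 mg

The 3 doses were given 14.65, 8.83, 3.01 hours ago.
Total = 393·(1/2)^(14.65/10.3) + 393·(1/2)^(8.83/10.3) + 393·(1/2)^(3.01/10.3)
      = 146.63 + 216.93 + 320.94 ≈ 684.5 mg.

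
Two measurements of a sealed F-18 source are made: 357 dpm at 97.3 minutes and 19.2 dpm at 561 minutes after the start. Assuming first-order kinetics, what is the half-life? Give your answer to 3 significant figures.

Over Δt = 561 − 97.3 = 463.7 minutes, the level fell by a factor of 357/19.2 ≈ 18.594.
n = log₂(18.594) ≈ 4.2167 half-lives, so t½ = 463.7/4.2167 ≈ 109.97 minutes.

110 minutes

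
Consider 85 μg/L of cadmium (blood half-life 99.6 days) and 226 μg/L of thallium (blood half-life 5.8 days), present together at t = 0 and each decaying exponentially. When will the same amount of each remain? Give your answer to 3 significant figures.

8.69 days

Set 85·(1/2)^(t/99.6) = 226·(1/2)^(t/5.8).
Taking log₂: log₂(85/226) = t·(1/99.6 − 1/5.8).
log₂(0.37611) = -1.4108; 1/99.6 − 1/5.8 = -0.16237.
t = -1.4108 / -0.16237 ≈ 8.6885 days.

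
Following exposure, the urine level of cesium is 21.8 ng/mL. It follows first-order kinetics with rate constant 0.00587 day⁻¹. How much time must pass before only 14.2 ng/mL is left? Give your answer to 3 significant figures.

t½ = ln 2 / λ = 0.69315 / 0.00587 ≈ 118.08 days.
Fraction remaining = 14.2/21.8 ≈ 0.65138.
n = log₂(21.8/14.2) = ln(1.5352)/ln 2 ≈ 0.61844 half-lives.
t = n × t½ = 0.61844 × 118.08 ≈ 73.027 days.

73.0 days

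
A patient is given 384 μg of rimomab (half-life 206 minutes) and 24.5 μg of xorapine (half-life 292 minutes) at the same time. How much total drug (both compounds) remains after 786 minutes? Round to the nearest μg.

31 μg

rimomab: 384 × (1/2)^(786/206) = 384 × (1/2)^3.8155 ≈ 27.274 μg.
xorapine: 24.5 × (1/2)^(786/292) = 24.5 × (1/2)^2.6918 ≈ 3.7919 μg.
Total = 27.274 + 3.7919 ≈ 31.065 μg.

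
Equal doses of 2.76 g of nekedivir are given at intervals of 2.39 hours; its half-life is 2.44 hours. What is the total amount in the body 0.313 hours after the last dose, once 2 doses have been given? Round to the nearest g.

4 g

The 2 doses were given 2.703, 0.313 hours ago.
Total = 2.76·(1/2)^(2.703/2.44) + 2.76·(1/2)^(0.313/2.44)
      = 1.2807 + 2.5252 ≈ 3.8058 g.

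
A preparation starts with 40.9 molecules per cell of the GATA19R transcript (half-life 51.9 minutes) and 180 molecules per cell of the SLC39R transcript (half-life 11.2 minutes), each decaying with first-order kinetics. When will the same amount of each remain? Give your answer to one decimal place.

Set 40.9·(1/2)^(t/51.9) = 180·(1/2)^(t/11.2).
Taking log₂: log₂(40.9/180) = t·(1/51.9 − 1/11.2).
log₂(0.22722) = -2.1378; 1/51.9 − 1/11.2 = -0.070018.
t = -2.1378 / -0.070018 ≈ 30.533 minutes.

30.5 minutes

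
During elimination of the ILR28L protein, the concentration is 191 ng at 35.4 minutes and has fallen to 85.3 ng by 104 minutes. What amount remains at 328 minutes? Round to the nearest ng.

6 ng

Over Δt = 104 − 35.4 = 68.6 minutes, the level fell by a factor of 191/85.3 ≈ 2.2392.
n = log₂(2.2392) ≈ 1.163 half-lives, so t½ = 68.6/1.163 ≈ 58.988 minutes.
From t = 104 to t = 328: 85.3 × (1/2)^((328−104)/58.988) ≈ 6.135 ng.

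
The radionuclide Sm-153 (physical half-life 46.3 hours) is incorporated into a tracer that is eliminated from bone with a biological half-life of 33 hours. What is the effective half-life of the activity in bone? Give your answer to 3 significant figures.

1/t_eff = 1/t_phys + 1/t_biol = 1/46.3 + 1/33 = 0.051901 per hour.
t_eff = 46.3 × 33 / (46.3 + 33) ≈ 19.267 hours.

19.3 hours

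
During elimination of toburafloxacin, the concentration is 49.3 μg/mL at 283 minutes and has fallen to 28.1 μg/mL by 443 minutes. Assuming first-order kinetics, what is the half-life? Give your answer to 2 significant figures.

Over Δt = 443 − 283 = 160 minutes, the level fell by a factor of 49.3/28.1 ≈ 1.7544.
n = log₂(1.7544) ≈ 0.81102 half-lives, so t½ = 160/0.81102 ≈ 197.28 minutes.

200 minutes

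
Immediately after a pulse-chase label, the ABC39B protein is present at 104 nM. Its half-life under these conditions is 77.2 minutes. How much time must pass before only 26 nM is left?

154.4 minutes

26/104 = 1/4, so 2 half-lives have elapsed.
t = 2 × 77.2 = 154.4 minutes.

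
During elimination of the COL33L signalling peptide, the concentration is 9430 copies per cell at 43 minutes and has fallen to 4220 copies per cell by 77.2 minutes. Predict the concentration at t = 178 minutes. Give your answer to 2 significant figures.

390 copies per cell

Over Δt = 77.2 − 43 = 34.2 minutes, the level fell by a factor of 9430/4220 ≈ 2.2346.
n = log₂(2.2346) ≈ 1.16 half-lives, so t½ = 34.2/1.16 ≈ 29.482 minutes.
From t = 77.2 to t = 178: 4220 × (1/2)^((178−77.2)/29.482) ≈ 394.54 copies per cell.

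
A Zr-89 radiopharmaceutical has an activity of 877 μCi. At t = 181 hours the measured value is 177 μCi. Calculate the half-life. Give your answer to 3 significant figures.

A/A₀ = 177/877 ≈ 0.20182.
n = log₂(4.9548) ≈ 2.3088 half-lives elapsed in 181 hours.
t½ = 181/2.3088 ≈ 78.395 hours.

78.4 hours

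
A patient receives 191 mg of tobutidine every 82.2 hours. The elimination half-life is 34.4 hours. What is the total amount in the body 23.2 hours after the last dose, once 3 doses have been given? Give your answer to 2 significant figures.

150 mg

The 3 doses were given 187.6, 105.4, 23.2 hours ago.
Total = 191·(1/2)^(187.6/34.4) + 191·(1/2)^(105.4/34.4) + 191·(1/2)^(23.2/34.4)
      = 4.3588 + 22.84 + 119.68 ≈ 146.88 mg.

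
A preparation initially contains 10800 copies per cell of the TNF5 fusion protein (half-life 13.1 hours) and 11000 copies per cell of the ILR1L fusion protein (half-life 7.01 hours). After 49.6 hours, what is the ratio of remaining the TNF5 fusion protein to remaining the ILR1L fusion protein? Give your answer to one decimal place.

TNF5 fusion protein: 10800 × (1/2)^(49.6/13.1) = 10800 × (1/2)^3.7863 ≈ 782.79 copies per cell.
ILR1L fusion protein: 11000 × (1/2)^(49.6/7.01) = 11000 × (1/2)^7.0756 ≈ 81.55 copies per cell.
Ratio ≈ 782.79 / 81.55 ≈ 9.5989.

9.6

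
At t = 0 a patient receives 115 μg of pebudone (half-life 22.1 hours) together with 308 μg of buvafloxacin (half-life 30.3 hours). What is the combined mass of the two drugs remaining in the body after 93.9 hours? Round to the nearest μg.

pebudone: 115 × (1/2)^(93.9/22.1) = 115 × (1/2)^4.2489 ≈ 6.0487 μg.
buvafloxacin: 308 × (1/2)^(93.9/30.3) = 308 × (1/2)^3.099 ≈ 35.946 μg.
Total = 6.0487 + 35.946 ≈ 41.995 μg.

42 μg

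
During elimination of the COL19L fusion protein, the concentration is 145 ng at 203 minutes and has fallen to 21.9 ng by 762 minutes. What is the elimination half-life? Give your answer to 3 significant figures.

Over Δt = 762 − 203 = 559 minutes, the level fell by a factor of 145/21.9 ≈ 6.621.
n = log₂(6.621) ≈ 2.7271 half-lives, so t½ = 559/2.7271 ≈ 204.98 minutes.

205 minutes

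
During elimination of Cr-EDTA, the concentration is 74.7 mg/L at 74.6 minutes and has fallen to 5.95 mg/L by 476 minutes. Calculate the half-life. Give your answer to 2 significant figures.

Over Δt = 476 − 74.6 = 401.4 minutes, the level fell by a factor of 74.7/5.95 ≈ 12.555.
n = log₂(12.555) ≈ 3.6501 half-lives, so t½ = 401.4/3.6501 ≈ 109.97 minutes.

110 minutes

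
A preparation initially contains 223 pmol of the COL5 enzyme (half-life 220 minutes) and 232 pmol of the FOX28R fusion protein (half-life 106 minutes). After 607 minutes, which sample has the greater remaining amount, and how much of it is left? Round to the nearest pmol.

COL5 enzyme, 33 pmol

COL5 enzyme: 223 × (1/2)^2.7591 ≈ 32.941 pmol.
FOX28R fusion protein: 232 × (1/2)^5.7264 ≈ 4.3819 pmol.
COL5 enzyme has more remaining, at ≈ 32.941 pmol.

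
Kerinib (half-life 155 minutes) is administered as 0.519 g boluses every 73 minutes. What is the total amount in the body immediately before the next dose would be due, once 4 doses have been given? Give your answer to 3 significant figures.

The 4 doses were given 292, 219, 146, 73 minutes ago.
Total = 0.519·(1/2)^(292/155) + 0.519·(1/2)^(219/155) + 0.519·(1/2)^(146/155) + 0.519·(1/2)^(73/155)
      = 0.14063 + 0.19491 + 0.27016 + 0.37445 ≈ 0.98014 g.

0.980 g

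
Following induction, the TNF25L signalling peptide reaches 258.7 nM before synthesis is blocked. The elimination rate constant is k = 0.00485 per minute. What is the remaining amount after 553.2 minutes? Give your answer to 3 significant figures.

t½ = ln 2 / k = 0.69315 / 0.00485 ≈ 142.92 minutes.
Number of half-lives: n = 553.2/142.92 ≈ 3.8708.
Remaining = 258.7 × (1/2)^3.8708 = 258.7 × 0.068356 ≈ 17.684 nM.

17.7 nM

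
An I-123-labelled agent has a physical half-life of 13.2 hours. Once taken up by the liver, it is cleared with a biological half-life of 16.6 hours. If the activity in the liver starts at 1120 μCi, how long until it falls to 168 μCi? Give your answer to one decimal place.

1/t_eff = 1/t_phys + 1/t_biol = 1/13.2 + 1/16.6 = 0.136 per hour.
t_eff = 13.2 × 16.6 / (13.2 + 16.6) ≈ 7.353 hours.
n = log₂(1120/168) ≈ 2.737; t = 2.737 × 7.353 ≈ 20.125 hours.

20.1 hours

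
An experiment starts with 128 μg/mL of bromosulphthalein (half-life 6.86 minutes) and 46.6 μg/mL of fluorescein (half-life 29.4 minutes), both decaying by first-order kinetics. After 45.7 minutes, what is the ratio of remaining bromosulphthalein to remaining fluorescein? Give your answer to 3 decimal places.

0.080

bromosulphthalein: 128 × (1/2)^(45.7/6.86) = 128 × (1/2)^6.6618 ≈ 1.2642 μg/mL.
fluorescein: 46.6 × (1/2)^(45.7/29.4) = 46.6 × (1/2)^1.5544 ≈ 15.866 μg/mL.
Ratio ≈ 1.2642 / 15.866 ≈ 0.07968.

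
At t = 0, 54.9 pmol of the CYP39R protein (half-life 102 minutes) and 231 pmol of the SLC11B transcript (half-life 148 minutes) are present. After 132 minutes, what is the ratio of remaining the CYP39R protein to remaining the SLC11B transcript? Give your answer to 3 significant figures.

CYP39R protein: 54.9 × (1/2)^(132/102) = 54.9 × (1/2)^1.2941 ≈ 22.387 pmol.
SLC11B transcript: 231 × (1/2)^(132/148) = 231 × (1/2)^0.89189 ≈ 124.49 pmol.
Ratio ≈ 22.387 / 124.49 ≈ 0.17984.

0.180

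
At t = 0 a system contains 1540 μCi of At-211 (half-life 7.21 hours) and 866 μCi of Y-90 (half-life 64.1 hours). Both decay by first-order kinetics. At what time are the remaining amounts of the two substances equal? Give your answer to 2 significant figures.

Set 1540·(1/2)^(t/7.21) = 866·(1/2)^(t/64.1).
Taking log₂: log₂(1540/866) = t·(1/7.21 − 1/64.1).
log₂(1.7783) = 0.83049; 1/7.21 − 1/64.1 = 0.1231.
t = 0.83049 / 0.1231 ≈ 6.7467 hours.

6.7 hours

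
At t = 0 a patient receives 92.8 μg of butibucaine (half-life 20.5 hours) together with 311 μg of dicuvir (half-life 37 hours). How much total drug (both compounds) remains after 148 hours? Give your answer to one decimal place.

butibucaine: 92.8 × (1/2)^(148/20.5) = 92.8 × (1/2)^7.2195 ≈ 0.62267 μg.
dicuvir: 311 × (1/2)^(148/37) = 311 × (1/2)^4 ≈ 19.438 μg.
Total = 0.62267 + 19.438 ≈ 20.06 μg.

20.1 μg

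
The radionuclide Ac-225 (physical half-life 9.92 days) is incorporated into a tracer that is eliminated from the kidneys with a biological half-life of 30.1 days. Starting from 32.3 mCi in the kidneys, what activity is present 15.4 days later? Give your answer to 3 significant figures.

7.72 mCi

1/t_eff = 1/t_phys + 1/t_biol = 1/9.92 + 1/30.1 = 0.13403 per day.
t_eff = 9.92 × 30.1 / (9.92 + 30.1) ≈ 7.4611 days.
Remaining = 32.3 × (1/2)^(15.4/7.4611) = 32.3 × (1/2)^2.064 ≈ 7.7244 mCi.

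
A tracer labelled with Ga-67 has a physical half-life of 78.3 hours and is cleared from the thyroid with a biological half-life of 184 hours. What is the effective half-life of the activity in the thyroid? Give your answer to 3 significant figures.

1/t_eff = 1/t_phys + 1/t_biol = 1/78.3 + 1/184 = 0.018206 per hour.
t_eff = 78.3 × 184 / (78.3 + 184) ≈ 54.926 hours.

54.9 hours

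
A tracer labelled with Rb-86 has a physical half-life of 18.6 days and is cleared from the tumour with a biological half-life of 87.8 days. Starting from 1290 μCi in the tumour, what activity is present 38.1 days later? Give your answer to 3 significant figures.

231 μCi

1/t_eff = 1/t_phys + 1/t_biol = 1/18.6 + 1/87.8 = 0.065153 per day.
t_eff = 18.6 × 87.8 / (18.6 + 87.8) ≈ 15.348 days.
Remaining = 1290 × (1/2)^(38.1/15.348) = 1290 × (1/2)^2.4823 ≈ 230.85 μCi.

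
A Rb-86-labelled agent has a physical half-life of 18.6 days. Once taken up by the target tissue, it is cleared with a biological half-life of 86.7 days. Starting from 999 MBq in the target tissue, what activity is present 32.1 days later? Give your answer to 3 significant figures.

1/t_eff = 1/t_phys + 1/t_biol = 1/18.6 + 1/86.7 = 0.065297 per day.
t_eff = 18.6 × 86.7 / (18.6 + 86.7) ≈ 15.315 days.
Remaining = 999 × (1/2)^(32.1/15.315) = 999 × (1/2)^2.096 ≈ 233.66 MBq.

234 MBq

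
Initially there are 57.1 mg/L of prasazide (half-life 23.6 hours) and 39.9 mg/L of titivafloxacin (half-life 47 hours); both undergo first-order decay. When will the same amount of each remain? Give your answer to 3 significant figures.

Set 57.1·(1/2)^(t/23.6) = 39.9·(1/2)^(t/47).
Taking log₂: log₂(57.1/39.9) = t·(1/23.6 − 1/47).
log₂(1.4311) = 0.5171; 1/23.6 − 1/47 = 0.021096.
t = 0.5171 / 0.021096 ≈ 24.512 hours.

24.5 hours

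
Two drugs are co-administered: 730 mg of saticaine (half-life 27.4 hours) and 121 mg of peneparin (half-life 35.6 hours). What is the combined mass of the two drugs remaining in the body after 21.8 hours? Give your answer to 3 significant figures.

saticaine: 730 × (1/2)^(21.8/27.4) = 730 × (1/2)^0.79562 ≈ 420.55 mg.
peneparin: 121 × (1/2)^(21.8/35.6) = 121 × (1/2)^0.61236 ≈ 79.149 mg.
Total = 420.55 + 79.149 ≈ 499.7 mg.

500 mg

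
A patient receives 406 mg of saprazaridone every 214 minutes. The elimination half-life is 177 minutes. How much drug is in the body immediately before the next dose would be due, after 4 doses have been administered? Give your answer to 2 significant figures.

300 mg

The 4 doses were given 856, 642, 428, 214 minutes ago.
Total = 406·(1/2)^(856/177) + 406·(1/2)^(642/177) + 406·(1/2)^(428/177) + 406·(1/2)^(214/177)
      = 14.213 + 32.859 + 75.965 + 175.62 ≈ 298.66 mg.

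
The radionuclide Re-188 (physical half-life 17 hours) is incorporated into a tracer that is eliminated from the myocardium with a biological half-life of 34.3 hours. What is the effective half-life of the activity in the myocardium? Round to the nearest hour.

11 hours

1/t_eff = 1/t_phys + 1/t_biol = 1/17 + 1/34.3 = 0.087978 per hour.
t_eff = 17 × 34.3 / (17 + 34.3) ≈ 11.366 hours.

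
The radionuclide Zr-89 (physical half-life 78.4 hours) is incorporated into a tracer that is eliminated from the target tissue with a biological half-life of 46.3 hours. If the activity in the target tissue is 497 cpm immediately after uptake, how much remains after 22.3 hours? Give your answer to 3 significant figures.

292 cpm

1/t_eff = 1/t_phys + 1/t_biol = 1/78.4 + 1/46.3 = 0.034353 per hour.
t_eff = 78.4 × 46.3 / (78.4 + 46.3) ≈ 29.109 hours.
Remaining = 497 × (1/2)^(22.3/29.109) = 497 × (1/2)^0.76608 ≈ 292.24 cpm.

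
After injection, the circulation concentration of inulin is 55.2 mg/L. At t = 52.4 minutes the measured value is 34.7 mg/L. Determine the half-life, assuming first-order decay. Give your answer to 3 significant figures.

A/A₀ = 34.7/55.2 ≈ 0.62862.
n = log₂(1.5908) ≈ 0.66973 half-lives elapsed in 52.4 minutes.
t½ = 52.4/0.66973 ≈ 78.24 minutes.

78.2 minutes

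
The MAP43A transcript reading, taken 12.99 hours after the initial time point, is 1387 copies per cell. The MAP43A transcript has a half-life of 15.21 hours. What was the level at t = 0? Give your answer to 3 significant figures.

Number of half-lives elapsed: n = 12.99/15.21 ≈ 0.85404.
A₀ = A × 2^n = 1387 × 2^0.85404 = 1387 × 1.8076 ≈ 2507.1 copies per cell.

2510 copies per cell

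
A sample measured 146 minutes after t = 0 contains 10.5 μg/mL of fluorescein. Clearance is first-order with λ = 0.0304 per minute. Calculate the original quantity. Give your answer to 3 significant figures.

t½ = ln 2 / λ = 0.69315 / 0.0304 ≈ 22.801 minutes.
Number of half-lives elapsed: n = 146/22.801 ≈ 6.4033.
A₀ = A × 2^n = 10.5 × 2^6.4033 = 10.5 × 84.639 ≈ 888.71 μg/mL.

889 μg/mL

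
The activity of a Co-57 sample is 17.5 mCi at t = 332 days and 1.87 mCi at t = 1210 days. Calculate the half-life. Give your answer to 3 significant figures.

272 days

Over Δt = 1210 − 332 = 878 days, the level fell by a factor of 17.5/1.87 ≈ 9.3583.
n = log₂(9.3583) ≈ 3.2262 half-lives, so t½ = 878/3.2262 ≈ 272.14 days.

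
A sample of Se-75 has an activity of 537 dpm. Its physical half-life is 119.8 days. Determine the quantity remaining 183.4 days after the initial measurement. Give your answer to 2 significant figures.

190 dpm

Number of half-lives: n = 183.4/119.8 ≈ 1.5309.
Remaining = 537 × (1/2)^1.5309 = 537 × 0.34607 ≈ 185.84 dpm.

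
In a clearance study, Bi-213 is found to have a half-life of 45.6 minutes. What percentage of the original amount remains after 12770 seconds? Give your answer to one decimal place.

3.9%

12770 seconds = 212.833 minutes.
n = 212.833/45.6 ≈ 4.6674 half-lives.
Fraction remaining = (1/2)^4.6674 ≈ 0.039353, i.e. 3.9353%.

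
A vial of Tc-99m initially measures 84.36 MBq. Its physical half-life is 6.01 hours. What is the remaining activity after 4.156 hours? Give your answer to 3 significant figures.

Number of half-lives: n = 4.156/6.01 ≈ 0.69151.
Remaining = 84.36 × (1/2)^0.69151 = 84.36 × 0.6192 ≈ 52.236 MBq.

52.2 MBq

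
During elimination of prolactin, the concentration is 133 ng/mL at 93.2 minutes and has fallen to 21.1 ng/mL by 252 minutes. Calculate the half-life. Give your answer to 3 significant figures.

59.8 minutes

Over Δt = 252 − 93.2 = 158.8 minutes, the level fell by a factor of 133/21.1 ≈ 6.3033.
n = log₂(6.3033) ≈ 2.6561 half-lives, so t½ = 158.8/2.6561 ≈ 59.787 minutes.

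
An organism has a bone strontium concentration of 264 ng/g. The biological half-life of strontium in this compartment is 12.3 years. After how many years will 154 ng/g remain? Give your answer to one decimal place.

Fraction remaining = 154/264 ≈ 0.58333.
n = log₂(264/154) = ln(1.7143)/ln 2 ≈ 0.77761 half-lives.
t = n × t½ = 0.77761 × 12.3 ≈ 9.5646 years.

9.6 years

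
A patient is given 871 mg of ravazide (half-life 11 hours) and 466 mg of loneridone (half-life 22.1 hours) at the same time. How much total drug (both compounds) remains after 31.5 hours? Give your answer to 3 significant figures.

ravazide: 871 × (1/2)^(31.5/11) = 871 × (1/2)^2.8636 ≈ 119.67 mg.
loneridone: 466 × (1/2)^(31.5/22.1) = 466 × (1/2)^1.4253 ≈ 173.51 mg.
Total = 119.67 + 173.51 ≈ 293.17 mg.

293 mg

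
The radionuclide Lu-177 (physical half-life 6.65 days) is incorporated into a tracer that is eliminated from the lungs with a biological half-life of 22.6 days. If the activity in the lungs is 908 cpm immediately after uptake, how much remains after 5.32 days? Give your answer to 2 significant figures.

1/t_eff = 1/t_phys + 1/t_biol = 1/6.65 + 1/22.6 = 0.19462 per day.
t_eff = 6.65 × 22.6 / (6.65 + 22.6) ≈ 5.1381 days.
Remaining = 908 × (1/2)^(5.32/5.1381) = 908 × (1/2)^1.0354 ≈ 443 cpm.

440 cpm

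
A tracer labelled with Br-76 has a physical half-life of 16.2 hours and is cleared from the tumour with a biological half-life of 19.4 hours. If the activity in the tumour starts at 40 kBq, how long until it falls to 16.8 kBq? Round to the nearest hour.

11 hours

1/t_eff = 1/t_phys + 1/t_biol = 1/16.2 + 1/19.4 = 0.11327 per hour.
t_eff = 16.2 × 19.4 / (16.2 + 19.4) ≈ 8.8281 hours.
n = log₂(40/16.8) ≈ 1.2515; t = 1.2515 × 8.8281 ≈ 11.049 hours.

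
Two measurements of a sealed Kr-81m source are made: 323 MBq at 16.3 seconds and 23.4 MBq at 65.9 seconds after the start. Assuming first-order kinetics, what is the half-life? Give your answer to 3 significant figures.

13.1 seconds

Over Δt = 65.9 − 16.3 = 49.6 seconds, the level fell by a factor of 323/23.4 ≈ 13.803.
n = log₂(13.803) ≈ 3.787 half-lives, so t½ = 49.6/3.787 ≈ 13.098 seconds.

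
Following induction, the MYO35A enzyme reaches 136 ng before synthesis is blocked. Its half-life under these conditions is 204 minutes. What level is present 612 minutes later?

17 ng

Elapsed time is 3 half-lives (612/204).
Each half-life halves the amount: 136 × (1/2)^3 = 136/8 = 17 ng.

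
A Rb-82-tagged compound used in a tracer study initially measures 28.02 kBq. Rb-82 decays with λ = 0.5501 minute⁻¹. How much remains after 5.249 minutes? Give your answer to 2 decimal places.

t½ = ln 2 / λ = 0.69315 / 0.5501 ≈ 1.26 minutes.
Number of half-lives: n = 5.249/1.26 ≈ 4.1657.
Remaining = 28.02 × (1/2)^4.1657 = 28.02 × 0.055717 ≈ 1.5612 kBq.

1.56 kBq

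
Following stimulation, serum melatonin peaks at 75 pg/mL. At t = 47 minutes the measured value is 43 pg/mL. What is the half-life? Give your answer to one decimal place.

A/A₀ = 43/75 ≈ 0.57333.
n = log₂(1.7442) ≈ 0.80255 half-lives elapsed in 47 minutes.
t½ = 47/0.80255 ≈ 58.563 minutes.

58.6 minutes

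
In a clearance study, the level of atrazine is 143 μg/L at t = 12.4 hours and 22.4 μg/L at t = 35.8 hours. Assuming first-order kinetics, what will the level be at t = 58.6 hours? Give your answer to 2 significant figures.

Over Δt = 35.8 − 12.4 = 23.4 hours, the level fell by a factor of 143/22.4 ≈ 6.3839.
n = log₂(6.3839) ≈ 2.6744 half-lives, so t½ = 23.4/2.6744 ≈ 8.7495 hours.
From t = 35.8 to t = 58.6: 22.4 × (1/2)^((58.6−35.8)/8.7495) ≈ 3.6796 μg/L.

3.7 μg/L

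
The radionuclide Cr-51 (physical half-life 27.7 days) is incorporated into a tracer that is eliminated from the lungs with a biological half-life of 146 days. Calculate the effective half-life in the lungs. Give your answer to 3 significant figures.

23.3 days

1/t_eff = 1/t_phys + 1/t_biol = 1/27.7 + 1/146 = 0.04295 per day.
t_eff = 27.7 × 146 / (27.7 + 146) ≈ 23.283 days.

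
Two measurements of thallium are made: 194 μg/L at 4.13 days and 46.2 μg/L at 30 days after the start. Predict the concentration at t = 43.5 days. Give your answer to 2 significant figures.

Over Δt = 30 − 4.13 = 25.87 days, the level fell by a factor of 194/46.2 ≈ 4.1991.
n = log₂(4.1991) ≈ 2.0701 half-lives, so t½ = 25.87/2.0701 ≈ 12.497 days.
From t = 30 to t = 43.5: 46.2 × (1/2)^((43.5−30)/12.497) ≈ 21.85 μg/L.

22 μg/L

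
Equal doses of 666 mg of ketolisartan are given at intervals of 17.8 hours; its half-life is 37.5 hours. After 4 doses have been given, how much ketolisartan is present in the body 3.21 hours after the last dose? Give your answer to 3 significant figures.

The 4 doses were given 56.61, 38.81, 21.01, 3.21 hours ago.
Total = 666·(1/2)^(56.61/37.5) + 666·(1/2)^(38.81/37.5) + 666·(1/2)^(21.01/37.5) + 666·(1/2)^(3.21/37.5)
      = 233.9 + 325.03 + 451.67 + 627.63 ≈ 1638.2 mg.

1640 mg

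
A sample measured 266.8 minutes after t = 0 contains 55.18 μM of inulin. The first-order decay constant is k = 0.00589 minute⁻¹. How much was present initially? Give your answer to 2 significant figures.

t½ = ln 2 / k = 0.69315 / 0.00589 ≈ 117.68 minutes.
Number of half-lives elapsed: n = 266.8/117.68 ≈ 2.2671.
A₀ = A × 2^n = 55.18 × 2^2.2671 = 55.18 × 4.8136 ≈ 265.62 μM.

270 μM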